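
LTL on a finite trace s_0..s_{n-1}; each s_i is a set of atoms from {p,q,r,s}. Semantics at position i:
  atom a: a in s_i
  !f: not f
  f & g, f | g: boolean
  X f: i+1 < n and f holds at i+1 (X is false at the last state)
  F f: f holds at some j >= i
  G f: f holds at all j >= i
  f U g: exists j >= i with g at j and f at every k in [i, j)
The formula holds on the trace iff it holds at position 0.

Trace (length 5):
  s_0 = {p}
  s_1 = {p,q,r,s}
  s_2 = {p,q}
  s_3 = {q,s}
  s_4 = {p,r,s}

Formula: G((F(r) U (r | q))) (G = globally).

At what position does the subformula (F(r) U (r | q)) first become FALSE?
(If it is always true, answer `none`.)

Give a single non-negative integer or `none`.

Answer: none

Derivation:
s_0={p}: (F(r) U (r | q))=True F(r)=True r=False (r | q)=False q=False
s_1={p,q,r,s}: (F(r) U (r | q))=True F(r)=True r=True (r | q)=True q=True
s_2={p,q}: (F(r) U (r | q))=True F(r)=True r=False (r | q)=True q=True
s_3={q,s}: (F(r) U (r | q))=True F(r)=True r=False (r | q)=True q=True
s_4={p,r,s}: (F(r) U (r | q))=True F(r)=True r=True (r | q)=True q=False
G((F(r) U (r | q))) holds globally = True
No violation — formula holds at every position.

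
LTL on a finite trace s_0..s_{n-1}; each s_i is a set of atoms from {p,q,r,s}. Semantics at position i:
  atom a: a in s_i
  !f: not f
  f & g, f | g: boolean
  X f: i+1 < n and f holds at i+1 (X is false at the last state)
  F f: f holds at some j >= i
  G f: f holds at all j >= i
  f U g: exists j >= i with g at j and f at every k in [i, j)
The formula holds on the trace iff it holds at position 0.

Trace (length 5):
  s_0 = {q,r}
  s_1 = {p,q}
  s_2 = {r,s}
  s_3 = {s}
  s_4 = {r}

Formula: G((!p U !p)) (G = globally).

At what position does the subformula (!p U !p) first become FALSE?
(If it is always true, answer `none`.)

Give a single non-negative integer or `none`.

Answer: 1

Derivation:
s_0={q,r}: (!p U !p)=True !p=True p=False
s_1={p,q}: (!p U !p)=False !p=False p=True
s_2={r,s}: (!p U !p)=True !p=True p=False
s_3={s}: (!p U !p)=True !p=True p=False
s_4={r}: (!p U !p)=True !p=True p=False
G((!p U !p)) holds globally = False
First violation at position 1.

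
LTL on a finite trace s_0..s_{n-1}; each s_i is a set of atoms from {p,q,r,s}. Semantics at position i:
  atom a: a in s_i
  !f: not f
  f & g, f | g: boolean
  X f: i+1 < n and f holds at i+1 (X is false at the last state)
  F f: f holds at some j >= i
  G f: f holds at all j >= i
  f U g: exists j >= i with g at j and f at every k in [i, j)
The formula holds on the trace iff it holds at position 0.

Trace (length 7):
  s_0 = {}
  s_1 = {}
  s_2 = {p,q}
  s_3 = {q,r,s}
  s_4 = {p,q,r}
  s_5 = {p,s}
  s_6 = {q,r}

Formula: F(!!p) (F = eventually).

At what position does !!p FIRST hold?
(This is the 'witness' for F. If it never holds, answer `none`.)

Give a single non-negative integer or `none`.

Answer: 2

Derivation:
s_0={}: !!p=False !p=True p=False
s_1={}: !!p=False !p=True p=False
s_2={p,q}: !!p=True !p=False p=True
s_3={q,r,s}: !!p=False !p=True p=False
s_4={p,q,r}: !!p=True !p=False p=True
s_5={p,s}: !!p=True !p=False p=True
s_6={q,r}: !!p=False !p=True p=False
F(!!p) holds; first witness at position 2.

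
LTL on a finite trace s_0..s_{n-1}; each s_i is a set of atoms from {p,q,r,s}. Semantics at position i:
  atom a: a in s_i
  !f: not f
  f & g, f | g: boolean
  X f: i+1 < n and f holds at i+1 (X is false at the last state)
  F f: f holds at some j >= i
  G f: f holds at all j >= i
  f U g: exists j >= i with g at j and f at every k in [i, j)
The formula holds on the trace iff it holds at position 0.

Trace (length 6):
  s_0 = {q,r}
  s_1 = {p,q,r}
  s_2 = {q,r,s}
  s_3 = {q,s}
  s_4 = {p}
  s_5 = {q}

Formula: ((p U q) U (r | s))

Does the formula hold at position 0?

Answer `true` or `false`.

Answer: true

Derivation:
s_0={q,r}: ((p U q) U (r | s))=True (p U q)=True p=False q=True (r | s)=True r=True s=False
s_1={p,q,r}: ((p U q) U (r | s))=True (p U q)=True p=True q=True (r | s)=True r=True s=False
s_2={q,r,s}: ((p U q) U (r | s))=True (p U q)=True p=False q=True (r | s)=True r=True s=True
s_3={q,s}: ((p U q) U (r | s))=True (p U q)=True p=False q=True (r | s)=True r=False s=True
s_4={p}: ((p U q) U (r | s))=False (p U q)=True p=True q=False (r | s)=False r=False s=False
s_5={q}: ((p U q) U (r | s))=False (p U q)=True p=False q=True (r | s)=False r=False s=False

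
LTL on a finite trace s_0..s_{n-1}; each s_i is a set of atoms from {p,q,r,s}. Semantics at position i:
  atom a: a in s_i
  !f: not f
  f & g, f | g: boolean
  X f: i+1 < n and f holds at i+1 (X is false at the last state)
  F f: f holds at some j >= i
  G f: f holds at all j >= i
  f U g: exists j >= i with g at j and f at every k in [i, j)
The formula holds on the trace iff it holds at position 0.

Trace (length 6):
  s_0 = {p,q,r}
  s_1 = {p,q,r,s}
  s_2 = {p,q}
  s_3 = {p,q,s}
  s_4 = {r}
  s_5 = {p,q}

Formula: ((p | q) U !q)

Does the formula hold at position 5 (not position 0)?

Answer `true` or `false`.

s_0={p,q,r}: ((p | q) U !q)=True (p | q)=True p=True q=True !q=False
s_1={p,q,r,s}: ((p | q) U !q)=True (p | q)=True p=True q=True !q=False
s_2={p,q}: ((p | q) U !q)=True (p | q)=True p=True q=True !q=False
s_3={p,q,s}: ((p | q) U !q)=True (p | q)=True p=True q=True !q=False
s_4={r}: ((p | q) U !q)=True (p | q)=False p=False q=False !q=True
s_5={p,q}: ((p | q) U !q)=False (p | q)=True p=True q=True !q=False
Evaluating at position 5: result = False

Answer: false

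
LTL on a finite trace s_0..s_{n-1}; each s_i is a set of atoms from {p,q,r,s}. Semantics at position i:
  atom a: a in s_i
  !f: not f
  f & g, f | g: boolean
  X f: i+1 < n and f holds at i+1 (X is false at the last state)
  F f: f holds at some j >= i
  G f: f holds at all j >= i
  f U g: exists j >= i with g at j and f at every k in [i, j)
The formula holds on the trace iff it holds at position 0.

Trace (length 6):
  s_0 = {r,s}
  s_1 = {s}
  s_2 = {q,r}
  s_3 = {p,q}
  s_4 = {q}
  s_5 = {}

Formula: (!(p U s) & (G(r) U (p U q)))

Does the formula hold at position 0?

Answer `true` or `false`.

Answer: false

Derivation:
s_0={r,s}: (!(p U s) & (G(r) U (p U q)))=False !(p U s)=False (p U s)=True p=False s=True (G(r) U (p U q))=False G(r)=False r=True (p U q)=False q=False
s_1={s}: (!(p U s) & (G(r) U (p U q)))=False !(p U s)=False (p U s)=True p=False s=True (G(r) U (p U q))=False G(r)=False r=False (p U q)=False q=False
s_2={q,r}: (!(p U s) & (G(r) U (p U q)))=True !(p U s)=True (p U s)=False p=False s=False (G(r) U (p U q))=True G(r)=False r=True (p U q)=True q=True
s_3={p,q}: (!(p U s) & (G(r) U (p U q)))=True !(p U s)=True (p U s)=False p=True s=False (G(r) U (p U q))=True G(r)=False r=False (p U q)=True q=True
s_4={q}: (!(p U s) & (G(r) U (p U q)))=True !(p U s)=True (p U s)=False p=False s=False (G(r) U (p U q))=True G(r)=False r=False (p U q)=True q=True
s_5={}: (!(p U s) & (G(r) U (p U q)))=False !(p U s)=True (p U s)=False p=False s=False (G(r) U (p U q))=False G(r)=False r=False (p U q)=False q=False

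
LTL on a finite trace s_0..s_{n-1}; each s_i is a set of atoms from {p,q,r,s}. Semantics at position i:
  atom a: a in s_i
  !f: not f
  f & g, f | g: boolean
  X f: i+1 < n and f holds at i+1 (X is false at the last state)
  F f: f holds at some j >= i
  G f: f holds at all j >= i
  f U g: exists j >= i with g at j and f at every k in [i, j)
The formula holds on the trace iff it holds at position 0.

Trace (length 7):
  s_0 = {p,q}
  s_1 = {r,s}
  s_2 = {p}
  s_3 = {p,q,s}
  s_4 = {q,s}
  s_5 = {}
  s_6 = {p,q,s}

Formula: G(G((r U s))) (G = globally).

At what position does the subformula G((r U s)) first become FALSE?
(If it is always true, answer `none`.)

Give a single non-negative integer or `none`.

Answer: 0

Derivation:
s_0={p,q}: G((r U s))=False (r U s)=False r=False s=False
s_1={r,s}: G((r U s))=False (r U s)=True r=True s=True
s_2={p}: G((r U s))=False (r U s)=False r=False s=False
s_3={p,q,s}: G((r U s))=False (r U s)=True r=False s=True
s_4={q,s}: G((r U s))=False (r U s)=True r=False s=True
s_5={}: G((r U s))=False (r U s)=False r=False s=False
s_6={p,q,s}: G((r U s))=True (r U s)=True r=False s=True
G(G((r U s))) holds globally = False
First violation at position 0.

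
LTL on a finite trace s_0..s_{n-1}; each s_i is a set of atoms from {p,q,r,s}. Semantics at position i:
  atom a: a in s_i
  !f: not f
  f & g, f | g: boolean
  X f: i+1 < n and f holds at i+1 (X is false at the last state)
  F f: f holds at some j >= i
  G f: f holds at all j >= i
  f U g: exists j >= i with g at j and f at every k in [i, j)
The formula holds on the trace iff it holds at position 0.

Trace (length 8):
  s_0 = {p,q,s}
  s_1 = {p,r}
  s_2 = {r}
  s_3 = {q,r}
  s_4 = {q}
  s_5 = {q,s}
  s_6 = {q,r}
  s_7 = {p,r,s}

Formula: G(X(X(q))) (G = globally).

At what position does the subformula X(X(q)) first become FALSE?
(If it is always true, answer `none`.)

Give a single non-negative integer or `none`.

Answer: 0

Derivation:
s_0={p,q,s}: X(X(q))=False X(q)=False q=True
s_1={p,r}: X(X(q))=True X(q)=False q=False
s_2={r}: X(X(q))=True X(q)=True q=False
s_3={q,r}: X(X(q))=True X(q)=True q=True
s_4={q}: X(X(q))=True X(q)=True q=True
s_5={q,s}: X(X(q))=False X(q)=True q=True
s_6={q,r}: X(X(q))=False X(q)=False q=True
s_7={p,r,s}: X(X(q))=False X(q)=False q=False
G(X(X(q))) holds globally = False
First violation at position 0.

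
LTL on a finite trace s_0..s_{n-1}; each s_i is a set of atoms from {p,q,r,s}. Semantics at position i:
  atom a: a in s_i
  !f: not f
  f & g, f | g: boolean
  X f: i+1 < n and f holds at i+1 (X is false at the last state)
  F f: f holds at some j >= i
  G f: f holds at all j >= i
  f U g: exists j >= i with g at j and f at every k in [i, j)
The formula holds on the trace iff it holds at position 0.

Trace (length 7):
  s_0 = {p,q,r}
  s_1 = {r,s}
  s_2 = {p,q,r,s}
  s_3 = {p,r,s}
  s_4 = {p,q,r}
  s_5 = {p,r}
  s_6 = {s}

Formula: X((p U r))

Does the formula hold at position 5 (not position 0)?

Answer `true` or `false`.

s_0={p,q,r}: X((p U r))=True (p U r)=True p=True r=True
s_1={r,s}: X((p U r))=True (p U r)=True p=False r=True
s_2={p,q,r,s}: X((p U r))=True (p U r)=True p=True r=True
s_3={p,r,s}: X((p U r))=True (p U r)=True p=True r=True
s_4={p,q,r}: X((p U r))=True (p U r)=True p=True r=True
s_5={p,r}: X((p U r))=False (p U r)=True p=True r=True
s_6={s}: X((p U r))=False (p U r)=False p=False r=False
Evaluating at position 5: result = False

Answer: false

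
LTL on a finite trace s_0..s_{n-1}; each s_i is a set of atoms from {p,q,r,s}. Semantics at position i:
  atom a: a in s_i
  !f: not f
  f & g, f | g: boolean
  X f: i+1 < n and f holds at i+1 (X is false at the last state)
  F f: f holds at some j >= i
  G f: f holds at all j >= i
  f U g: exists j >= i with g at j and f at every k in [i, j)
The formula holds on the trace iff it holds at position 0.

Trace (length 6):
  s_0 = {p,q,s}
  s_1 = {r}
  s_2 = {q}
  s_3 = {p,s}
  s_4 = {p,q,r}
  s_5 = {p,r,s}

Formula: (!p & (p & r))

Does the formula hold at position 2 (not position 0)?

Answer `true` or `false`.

s_0={p,q,s}: (!p & (p & r))=False !p=False p=True (p & r)=False r=False
s_1={r}: (!p & (p & r))=False !p=True p=False (p & r)=False r=True
s_2={q}: (!p & (p & r))=False !p=True p=False (p & r)=False r=False
s_3={p,s}: (!p & (p & r))=False !p=False p=True (p & r)=False r=False
s_4={p,q,r}: (!p & (p & r))=False !p=False p=True (p & r)=True r=True
s_5={p,r,s}: (!p & (p & r))=False !p=False p=True (p & r)=True r=True
Evaluating at position 2: result = False

Answer: false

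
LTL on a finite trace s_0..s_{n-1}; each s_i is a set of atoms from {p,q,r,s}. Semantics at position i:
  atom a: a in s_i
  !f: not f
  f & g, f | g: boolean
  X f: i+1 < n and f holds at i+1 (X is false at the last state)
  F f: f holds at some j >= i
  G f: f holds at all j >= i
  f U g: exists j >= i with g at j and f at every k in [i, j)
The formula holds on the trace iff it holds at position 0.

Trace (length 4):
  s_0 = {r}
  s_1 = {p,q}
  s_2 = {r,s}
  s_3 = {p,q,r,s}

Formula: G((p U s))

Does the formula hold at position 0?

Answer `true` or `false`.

s_0={r}: G((p U s))=False (p U s)=False p=False s=False
s_1={p,q}: G((p U s))=True (p U s)=True p=True s=False
s_2={r,s}: G((p U s))=True (p U s)=True p=False s=True
s_3={p,q,r,s}: G((p U s))=True (p U s)=True p=True s=True

Answer: false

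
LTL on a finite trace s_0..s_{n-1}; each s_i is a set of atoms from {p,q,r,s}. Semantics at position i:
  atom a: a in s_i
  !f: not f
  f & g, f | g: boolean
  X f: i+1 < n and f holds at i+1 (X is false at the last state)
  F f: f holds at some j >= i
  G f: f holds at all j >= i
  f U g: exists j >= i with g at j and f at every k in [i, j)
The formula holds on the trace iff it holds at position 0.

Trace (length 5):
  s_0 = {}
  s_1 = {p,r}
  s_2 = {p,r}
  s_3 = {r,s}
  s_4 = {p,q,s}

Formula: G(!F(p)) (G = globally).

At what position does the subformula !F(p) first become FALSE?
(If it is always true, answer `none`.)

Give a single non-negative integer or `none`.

Answer: 0

Derivation:
s_0={}: !F(p)=False F(p)=True p=False
s_1={p,r}: !F(p)=False F(p)=True p=True
s_2={p,r}: !F(p)=False F(p)=True p=True
s_3={r,s}: !F(p)=False F(p)=True p=False
s_4={p,q,s}: !F(p)=False F(p)=True p=True
G(!F(p)) holds globally = False
First violation at position 0.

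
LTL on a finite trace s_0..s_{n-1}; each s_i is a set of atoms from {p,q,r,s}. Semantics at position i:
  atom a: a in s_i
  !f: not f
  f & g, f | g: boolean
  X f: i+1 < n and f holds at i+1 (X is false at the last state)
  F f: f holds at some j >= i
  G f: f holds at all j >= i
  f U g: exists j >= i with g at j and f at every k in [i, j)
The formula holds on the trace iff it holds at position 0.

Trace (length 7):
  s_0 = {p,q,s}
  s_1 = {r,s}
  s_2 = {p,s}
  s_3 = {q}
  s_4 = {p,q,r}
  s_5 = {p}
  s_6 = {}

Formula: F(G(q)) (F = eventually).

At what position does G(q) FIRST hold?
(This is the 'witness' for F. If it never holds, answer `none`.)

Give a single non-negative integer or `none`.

s_0={p,q,s}: G(q)=False q=True
s_1={r,s}: G(q)=False q=False
s_2={p,s}: G(q)=False q=False
s_3={q}: G(q)=False q=True
s_4={p,q,r}: G(q)=False q=True
s_5={p}: G(q)=False q=False
s_6={}: G(q)=False q=False
F(G(q)) does not hold (no witness exists).

Answer: none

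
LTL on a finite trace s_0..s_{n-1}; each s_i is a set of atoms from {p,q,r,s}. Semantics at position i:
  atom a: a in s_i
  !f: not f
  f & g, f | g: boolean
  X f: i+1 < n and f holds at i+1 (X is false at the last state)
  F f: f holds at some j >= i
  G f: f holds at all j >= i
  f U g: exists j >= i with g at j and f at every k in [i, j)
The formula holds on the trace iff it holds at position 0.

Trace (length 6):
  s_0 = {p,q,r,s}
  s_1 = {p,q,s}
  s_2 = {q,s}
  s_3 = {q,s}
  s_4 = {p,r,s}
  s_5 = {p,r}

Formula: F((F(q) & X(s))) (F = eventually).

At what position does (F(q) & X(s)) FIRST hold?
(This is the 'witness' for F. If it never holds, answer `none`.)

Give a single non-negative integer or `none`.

s_0={p,q,r,s}: (F(q) & X(s))=True F(q)=True q=True X(s)=True s=True
s_1={p,q,s}: (F(q) & X(s))=True F(q)=True q=True X(s)=True s=True
s_2={q,s}: (F(q) & X(s))=True F(q)=True q=True X(s)=True s=True
s_3={q,s}: (F(q) & X(s))=True F(q)=True q=True X(s)=True s=True
s_4={p,r,s}: (F(q) & X(s))=False F(q)=False q=False X(s)=False s=True
s_5={p,r}: (F(q) & X(s))=False F(q)=False q=False X(s)=False s=False
F((F(q) & X(s))) holds; first witness at position 0.

Answer: 0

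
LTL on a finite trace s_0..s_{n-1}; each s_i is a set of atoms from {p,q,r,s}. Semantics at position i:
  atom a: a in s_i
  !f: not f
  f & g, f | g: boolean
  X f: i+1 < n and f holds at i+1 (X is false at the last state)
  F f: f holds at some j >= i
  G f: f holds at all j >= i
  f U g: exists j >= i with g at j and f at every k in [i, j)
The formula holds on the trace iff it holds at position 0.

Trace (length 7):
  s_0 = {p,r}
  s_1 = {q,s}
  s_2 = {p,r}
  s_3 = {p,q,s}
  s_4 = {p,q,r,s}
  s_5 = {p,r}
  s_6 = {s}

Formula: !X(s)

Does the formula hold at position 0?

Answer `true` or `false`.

Answer: false

Derivation:
s_0={p,r}: !X(s)=False X(s)=True s=False
s_1={q,s}: !X(s)=True X(s)=False s=True
s_2={p,r}: !X(s)=False X(s)=True s=False
s_3={p,q,s}: !X(s)=False X(s)=True s=True
s_4={p,q,r,s}: !X(s)=True X(s)=False s=True
s_5={p,r}: !X(s)=False X(s)=True s=False
s_6={s}: !X(s)=True X(s)=False s=True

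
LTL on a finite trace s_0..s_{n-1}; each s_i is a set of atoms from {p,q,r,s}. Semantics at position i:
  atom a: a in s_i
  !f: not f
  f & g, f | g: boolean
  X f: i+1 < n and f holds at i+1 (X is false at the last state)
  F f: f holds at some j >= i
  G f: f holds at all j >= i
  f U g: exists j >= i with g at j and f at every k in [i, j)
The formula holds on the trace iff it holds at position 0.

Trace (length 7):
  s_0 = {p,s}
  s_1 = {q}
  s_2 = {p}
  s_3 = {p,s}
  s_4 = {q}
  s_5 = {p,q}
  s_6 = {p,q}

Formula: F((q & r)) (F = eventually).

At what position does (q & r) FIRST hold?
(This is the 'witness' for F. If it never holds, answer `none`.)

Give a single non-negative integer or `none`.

s_0={p,s}: (q & r)=False q=False r=False
s_1={q}: (q & r)=False q=True r=False
s_2={p}: (q & r)=False q=False r=False
s_3={p,s}: (q & r)=False q=False r=False
s_4={q}: (q & r)=False q=True r=False
s_5={p,q}: (q & r)=False q=True r=False
s_6={p,q}: (q & r)=False q=True r=False
F((q & r)) does not hold (no witness exists).

Answer: none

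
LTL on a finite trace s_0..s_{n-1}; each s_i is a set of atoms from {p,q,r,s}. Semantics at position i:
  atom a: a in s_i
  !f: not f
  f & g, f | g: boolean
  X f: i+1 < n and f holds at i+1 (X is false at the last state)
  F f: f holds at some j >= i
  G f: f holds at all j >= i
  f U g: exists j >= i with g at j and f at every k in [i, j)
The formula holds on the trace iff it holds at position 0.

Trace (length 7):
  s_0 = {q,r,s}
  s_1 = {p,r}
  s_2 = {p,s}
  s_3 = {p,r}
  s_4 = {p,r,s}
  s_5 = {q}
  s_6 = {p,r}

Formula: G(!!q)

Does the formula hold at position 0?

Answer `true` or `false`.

Answer: false

Derivation:
s_0={q,r,s}: G(!!q)=False !!q=True !q=False q=True
s_1={p,r}: G(!!q)=False !!q=False !q=True q=False
s_2={p,s}: G(!!q)=False !!q=False !q=True q=False
s_3={p,r}: G(!!q)=False !!q=False !q=True q=False
s_4={p,r,s}: G(!!q)=False !!q=False !q=True q=False
s_5={q}: G(!!q)=False !!q=True !q=False q=True
s_6={p,r}: G(!!q)=False !!q=False !q=True q=False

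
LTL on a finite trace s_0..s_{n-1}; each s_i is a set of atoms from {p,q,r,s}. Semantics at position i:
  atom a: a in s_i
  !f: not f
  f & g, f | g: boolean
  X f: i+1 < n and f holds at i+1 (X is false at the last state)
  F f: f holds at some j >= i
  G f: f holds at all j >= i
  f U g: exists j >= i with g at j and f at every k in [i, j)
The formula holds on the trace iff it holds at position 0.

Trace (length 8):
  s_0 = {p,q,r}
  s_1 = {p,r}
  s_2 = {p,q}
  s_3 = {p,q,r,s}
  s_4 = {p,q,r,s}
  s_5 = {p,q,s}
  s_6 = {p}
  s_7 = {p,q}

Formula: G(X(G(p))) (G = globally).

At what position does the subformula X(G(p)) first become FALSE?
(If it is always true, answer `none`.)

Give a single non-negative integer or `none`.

s_0={p,q,r}: X(G(p))=True G(p)=True p=True
s_1={p,r}: X(G(p))=True G(p)=True p=True
s_2={p,q}: X(G(p))=True G(p)=True p=True
s_3={p,q,r,s}: X(G(p))=True G(p)=True p=True
s_4={p,q,r,s}: X(G(p))=True G(p)=True p=True
s_5={p,q,s}: X(G(p))=True G(p)=True p=True
s_6={p}: X(G(p))=True G(p)=True p=True
s_7={p,q}: X(G(p))=False G(p)=True p=True
G(X(G(p))) holds globally = False
First violation at position 7.

Answer: 7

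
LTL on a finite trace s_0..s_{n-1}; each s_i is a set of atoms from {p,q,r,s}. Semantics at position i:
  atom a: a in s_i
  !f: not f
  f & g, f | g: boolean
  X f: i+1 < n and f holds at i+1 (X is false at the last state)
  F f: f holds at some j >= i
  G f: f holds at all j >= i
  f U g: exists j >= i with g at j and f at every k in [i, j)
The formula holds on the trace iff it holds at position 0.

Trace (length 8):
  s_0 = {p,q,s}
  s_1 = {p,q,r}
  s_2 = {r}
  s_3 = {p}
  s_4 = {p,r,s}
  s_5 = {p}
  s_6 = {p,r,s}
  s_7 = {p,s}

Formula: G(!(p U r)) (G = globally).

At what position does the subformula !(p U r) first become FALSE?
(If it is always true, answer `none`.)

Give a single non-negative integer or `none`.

s_0={p,q,s}: !(p U r)=False (p U r)=True p=True r=False
s_1={p,q,r}: !(p U r)=False (p U r)=True p=True r=True
s_2={r}: !(p U r)=False (p U r)=True p=False r=True
s_3={p}: !(p U r)=False (p U r)=True p=True r=False
s_4={p,r,s}: !(p U r)=False (p U r)=True p=True r=True
s_5={p}: !(p U r)=False (p U r)=True p=True r=False
s_6={p,r,s}: !(p U r)=False (p U r)=True p=True r=True
s_7={p,s}: !(p U r)=True (p U r)=False p=True r=False
G(!(p U r)) holds globally = False
First violation at position 0.

Answer: 0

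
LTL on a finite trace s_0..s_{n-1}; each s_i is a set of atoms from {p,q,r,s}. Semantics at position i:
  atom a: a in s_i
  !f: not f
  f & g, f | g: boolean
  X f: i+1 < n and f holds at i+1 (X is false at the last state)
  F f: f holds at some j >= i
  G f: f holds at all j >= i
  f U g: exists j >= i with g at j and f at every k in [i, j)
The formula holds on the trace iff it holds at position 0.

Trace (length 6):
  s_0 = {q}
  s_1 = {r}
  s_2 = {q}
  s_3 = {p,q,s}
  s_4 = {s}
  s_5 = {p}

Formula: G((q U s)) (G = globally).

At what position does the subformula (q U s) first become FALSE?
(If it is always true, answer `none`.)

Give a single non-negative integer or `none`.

Answer: 0

Derivation:
s_0={q}: (q U s)=False q=True s=False
s_1={r}: (q U s)=False q=False s=False
s_2={q}: (q U s)=True q=True s=False
s_3={p,q,s}: (q U s)=True q=True s=True
s_4={s}: (q U s)=True q=False s=True
s_5={p}: (q U s)=False q=False s=False
G((q U s)) holds globally = False
First violation at position 0.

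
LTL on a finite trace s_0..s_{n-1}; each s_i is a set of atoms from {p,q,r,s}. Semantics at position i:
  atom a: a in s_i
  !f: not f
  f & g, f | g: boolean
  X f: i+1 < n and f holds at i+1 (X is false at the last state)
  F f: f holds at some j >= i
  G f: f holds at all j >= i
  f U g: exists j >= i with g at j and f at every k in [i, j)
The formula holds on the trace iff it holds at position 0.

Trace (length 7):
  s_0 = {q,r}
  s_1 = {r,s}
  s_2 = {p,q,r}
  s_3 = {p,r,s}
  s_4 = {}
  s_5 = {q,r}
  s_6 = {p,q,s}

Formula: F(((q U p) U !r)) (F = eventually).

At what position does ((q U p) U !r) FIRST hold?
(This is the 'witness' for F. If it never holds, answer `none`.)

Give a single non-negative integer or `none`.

s_0={q,r}: ((q U p) U !r)=False (q U p)=False q=True p=False !r=False r=True
s_1={r,s}: ((q U p) U !r)=False (q U p)=False q=False p=False !r=False r=True
s_2={p,q,r}: ((q U p) U !r)=True (q U p)=True q=True p=True !r=False r=True
s_3={p,r,s}: ((q U p) U !r)=True (q U p)=True q=False p=True !r=False r=True
s_4={}: ((q U p) U !r)=True (q U p)=False q=False p=False !r=True r=False
s_5={q,r}: ((q U p) U !r)=True (q U p)=True q=True p=False !r=False r=True
s_6={p,q,s}: ((q U p) U !r)=True (q U p)=True q=True p=True !r=True r=False
F(((q U p) U !r)) holds; first witness at position 2.

Answer: 2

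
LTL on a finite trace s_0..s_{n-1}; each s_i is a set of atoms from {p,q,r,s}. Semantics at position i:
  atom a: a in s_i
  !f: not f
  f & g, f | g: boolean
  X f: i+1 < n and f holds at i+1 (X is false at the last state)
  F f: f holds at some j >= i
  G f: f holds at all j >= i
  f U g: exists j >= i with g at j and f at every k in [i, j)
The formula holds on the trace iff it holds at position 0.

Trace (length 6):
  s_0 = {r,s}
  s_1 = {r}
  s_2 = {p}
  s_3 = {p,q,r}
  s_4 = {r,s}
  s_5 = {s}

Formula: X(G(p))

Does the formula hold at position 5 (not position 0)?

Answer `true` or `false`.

Answer: false

Derivation:
s_0={r,s}: X(G(p))=False G(p)=False p=False
s_1={r}: X(G(p))=False G(p)=False p=False
s_2={p}: X(G(p))=False G(p)=False p=True
s_3={p,q,r}: X(G(p))=False G(p)=False p=True
s_4={r,s}: X(G(p))=False G(p)=False p=False
s_5={s}: X(G(p))=False G(p)=False p=False
Evaluating at position 5: result = False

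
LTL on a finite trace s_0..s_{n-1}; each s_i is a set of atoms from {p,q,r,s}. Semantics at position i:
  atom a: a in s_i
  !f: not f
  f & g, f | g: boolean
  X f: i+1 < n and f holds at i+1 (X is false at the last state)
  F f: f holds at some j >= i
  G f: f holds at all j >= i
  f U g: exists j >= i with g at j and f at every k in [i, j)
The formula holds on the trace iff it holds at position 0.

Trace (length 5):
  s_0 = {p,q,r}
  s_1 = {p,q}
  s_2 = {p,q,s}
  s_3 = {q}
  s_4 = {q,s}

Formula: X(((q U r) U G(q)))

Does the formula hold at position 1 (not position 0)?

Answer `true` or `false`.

Answer: true

Derivation:
s_0={p,q,r}: X(((q U r) U G(q)))=True ((q U r) U G(q))=True (q U r)=True q=True r=True G(q)=True
s_1={p,q}: X(((q U r) U G(q)))=True ((q U r) U G(q))=True (q U r)=False q=True r=False G(q)=True
s_2={p,q,s}: X(((q U r) U G(q)))=True ((q U r) U G(q))=True (q U r)=False q=True r=False G(q)=True
s_3={q}: X(((q U r) U G(q)))=True ((q U r) U G(q))=True (q U r)=False q=True r=False G(q)=True
s_4={q,s}: X(((q U r) U G(q)))=False ((q U r) U G(q))=True (q U r)=False q=True r=False G(q)=True
Evaluating at position 1: result = True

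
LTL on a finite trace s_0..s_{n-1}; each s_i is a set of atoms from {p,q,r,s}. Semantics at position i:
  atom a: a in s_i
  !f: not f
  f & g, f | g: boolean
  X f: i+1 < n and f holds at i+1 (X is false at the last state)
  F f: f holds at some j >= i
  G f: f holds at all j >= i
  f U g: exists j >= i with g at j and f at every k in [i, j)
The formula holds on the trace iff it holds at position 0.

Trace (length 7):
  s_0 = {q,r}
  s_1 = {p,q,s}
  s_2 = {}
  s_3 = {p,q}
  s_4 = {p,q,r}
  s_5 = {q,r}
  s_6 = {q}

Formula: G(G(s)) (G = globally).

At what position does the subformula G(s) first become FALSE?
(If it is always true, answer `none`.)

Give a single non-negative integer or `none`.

s_0={q,r}: G(s)=False s=False
s_1={p,q,s}: G(s)=False s=True
s_2={}: G(s)=False s=False
s_3={p,q}: G(s)=False s=False
s_4={p,q,r}: G(s)=False s=False
s_5={q,r}: G(s)=False s=False
s_6={q}: G(s)=False s=False
G(G(s)) holds globally = False
First violation at position 0.

Answer: 0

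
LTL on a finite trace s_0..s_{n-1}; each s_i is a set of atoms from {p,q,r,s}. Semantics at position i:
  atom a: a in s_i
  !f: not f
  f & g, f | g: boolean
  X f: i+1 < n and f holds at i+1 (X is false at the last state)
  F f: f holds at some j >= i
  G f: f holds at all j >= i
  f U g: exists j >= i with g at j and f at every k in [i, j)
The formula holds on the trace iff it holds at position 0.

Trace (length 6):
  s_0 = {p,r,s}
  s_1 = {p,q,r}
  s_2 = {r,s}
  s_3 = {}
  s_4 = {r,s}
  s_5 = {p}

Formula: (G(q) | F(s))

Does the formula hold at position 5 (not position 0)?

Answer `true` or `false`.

s_0={p,r,s}: (G(q) | F(s))=True G(q)=False q=False F(s)=True s=True
s_1={p,q,r}: (G(q) | F(s))=True G(q)=False q=True F(s)=True s=False
s_2={r,s}: (G(q) | F(s))=True G(q)=False q=False F(s)=True s=True
s_3={}: (G(q) | F(s))=True G(q)=False q=False F(s)=True s=False
s_4={r,s}: (G(q) | F(s))=True G(q)=False q=False F(s)=True s=True
s_5={p}: (G(q) | F(s))=False G(q)=False q=False F(s)=False s=False
Evaluating at position 5: result = False

Answer: false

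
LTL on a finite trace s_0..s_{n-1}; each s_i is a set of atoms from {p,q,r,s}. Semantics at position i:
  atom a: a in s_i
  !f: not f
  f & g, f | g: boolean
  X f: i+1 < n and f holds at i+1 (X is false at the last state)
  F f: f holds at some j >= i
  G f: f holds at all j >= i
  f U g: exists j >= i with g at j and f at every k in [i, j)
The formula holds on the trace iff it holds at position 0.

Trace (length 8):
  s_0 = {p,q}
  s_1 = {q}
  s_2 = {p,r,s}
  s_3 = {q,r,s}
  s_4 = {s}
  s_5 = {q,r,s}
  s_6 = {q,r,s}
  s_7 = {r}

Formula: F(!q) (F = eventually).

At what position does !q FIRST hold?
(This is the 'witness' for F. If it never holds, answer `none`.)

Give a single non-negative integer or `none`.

Answer: 2

Derivation:
s_0={p,q}: !q=False q=True
s_1={q}: !q=False q=True
s_2={p,r,s}: !q=True q=False
s_3={q,r,s}: !q=False q=True
s_4={s}: !q=True q=False
s_5={q,r,s}: !q=False q=True
s_6={q,r,s}: !q=False q=True
s_7={r}: !q=True q=False
F(!q) holds; first witness at position 2.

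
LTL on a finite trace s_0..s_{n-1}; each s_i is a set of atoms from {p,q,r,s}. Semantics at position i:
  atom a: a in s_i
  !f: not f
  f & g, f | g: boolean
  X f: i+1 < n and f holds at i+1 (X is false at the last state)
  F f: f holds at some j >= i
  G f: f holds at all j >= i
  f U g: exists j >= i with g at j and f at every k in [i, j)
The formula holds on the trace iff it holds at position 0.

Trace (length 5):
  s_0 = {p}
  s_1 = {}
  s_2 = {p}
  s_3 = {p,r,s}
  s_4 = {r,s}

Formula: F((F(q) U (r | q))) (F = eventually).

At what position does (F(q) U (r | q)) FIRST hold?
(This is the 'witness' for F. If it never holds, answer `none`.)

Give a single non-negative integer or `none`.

s_0={p}: (F(q) U (r | q))=False F(q)=False q=False (r | q)=False r=False
s_1={}: (F(q) U (r | q))=False F(q)=False q=False (r | q)=False r=False
s_2={p}: (F(q) U (r | q))=False F(q)=False q=False (r | q)=False r=False
s_3={p,r,s}: (F(q) U (r | q))=True F(q)=False q=False (r | q)=True r=True
s_4={r,s}: (F(q) U (r | q))=True F(q)=False q=False (r | q)=True r=True
F((F(q) U (r | q))) holds; first witness at position 3.

Answer: 3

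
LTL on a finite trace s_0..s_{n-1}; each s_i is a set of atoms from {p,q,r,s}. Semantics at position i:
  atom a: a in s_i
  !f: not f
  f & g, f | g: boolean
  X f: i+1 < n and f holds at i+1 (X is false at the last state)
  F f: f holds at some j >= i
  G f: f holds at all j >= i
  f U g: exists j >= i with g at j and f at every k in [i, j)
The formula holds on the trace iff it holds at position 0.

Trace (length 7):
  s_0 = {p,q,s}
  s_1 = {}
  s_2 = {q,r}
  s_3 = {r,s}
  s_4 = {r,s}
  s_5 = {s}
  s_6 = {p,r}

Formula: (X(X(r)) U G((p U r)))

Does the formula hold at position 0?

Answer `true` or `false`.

s_0={p,q,s}: (X(X(r)) U G((p U r)))=False X(X(r))=True X(r)=False r=False G((p U r))=False (p U r)=False p=True
s_1={}: (X(X(r)) U G((p U r)))=False X(X(r))=True X(r)=True r=False G((p U r))=False (p U r)=False p=False
s_2={q,r}: (X(X(r)) U G((p U r)))=False X(X(r))=True X(r)=True r=True G((p U r))=False (p U r)=True p=False
s_3={r,s}: (X(X(r)) U G((p U r)))=False X(X(r))=False X(r)=True r=True G((p U r))=False (p U r)=True p=False
s_4={r,s}: (X(X(r)) U G((p U r)))=False X(X(r))=True X(r)=False r=True G((p U r))=False (p U r)=True p=False
s_5={s}: (X(X(r)) U G((p U r)))=False X(X(r))=False X(r)=True r=False G((p U r))=False (p U r)=False p=False
s_6={p,r}: (X(X(r)) U G((p U r)))=True X(X(r))=False X(r)=False r=True G((p U r))=True (p U r)=True p=True

Answer: false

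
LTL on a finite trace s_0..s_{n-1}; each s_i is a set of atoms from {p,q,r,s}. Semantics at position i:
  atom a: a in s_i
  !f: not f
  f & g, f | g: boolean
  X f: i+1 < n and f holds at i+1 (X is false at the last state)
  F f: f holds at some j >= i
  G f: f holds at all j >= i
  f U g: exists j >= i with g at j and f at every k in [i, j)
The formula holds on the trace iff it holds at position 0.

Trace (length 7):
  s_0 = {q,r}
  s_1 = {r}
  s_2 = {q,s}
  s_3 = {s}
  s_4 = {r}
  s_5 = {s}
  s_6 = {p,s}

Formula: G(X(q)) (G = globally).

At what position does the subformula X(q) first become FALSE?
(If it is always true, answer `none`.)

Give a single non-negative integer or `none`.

Answer: 0

Derivation:
s_0={q,r}: X(q)=False q=True
s_1={r}: X(q)=True q=False
s_2={q,s}: X(q)=False q=True
s_3={s}: X(q)=False q=False
s_4={r}: X(q)=False q=False
s_5={s}: X(q)=False q=False
s_6={p,s}: X(q)=False q=False
G(X(q)) holds globally = False
First violation at position 0.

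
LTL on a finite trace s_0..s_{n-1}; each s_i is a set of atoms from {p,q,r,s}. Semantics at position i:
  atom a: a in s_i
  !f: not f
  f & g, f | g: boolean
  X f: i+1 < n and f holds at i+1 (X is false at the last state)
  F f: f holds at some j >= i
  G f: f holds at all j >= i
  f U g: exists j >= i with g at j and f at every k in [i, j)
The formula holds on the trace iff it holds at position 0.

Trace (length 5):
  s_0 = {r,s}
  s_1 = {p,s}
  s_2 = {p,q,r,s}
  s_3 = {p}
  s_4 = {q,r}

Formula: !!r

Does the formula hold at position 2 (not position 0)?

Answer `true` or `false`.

s_0={r,s}: !!r=True !r=False r=True
s_1={p,s}: !!r=False !r=True r=False
s_2={p,q,r,s}: !!r=True !r=False r=True
s_3={p}: !!r=False !r=True r=False
s_4={q,r}: !!r=True !r=False r=True
Evaluating at position 2: result = True

Answer: true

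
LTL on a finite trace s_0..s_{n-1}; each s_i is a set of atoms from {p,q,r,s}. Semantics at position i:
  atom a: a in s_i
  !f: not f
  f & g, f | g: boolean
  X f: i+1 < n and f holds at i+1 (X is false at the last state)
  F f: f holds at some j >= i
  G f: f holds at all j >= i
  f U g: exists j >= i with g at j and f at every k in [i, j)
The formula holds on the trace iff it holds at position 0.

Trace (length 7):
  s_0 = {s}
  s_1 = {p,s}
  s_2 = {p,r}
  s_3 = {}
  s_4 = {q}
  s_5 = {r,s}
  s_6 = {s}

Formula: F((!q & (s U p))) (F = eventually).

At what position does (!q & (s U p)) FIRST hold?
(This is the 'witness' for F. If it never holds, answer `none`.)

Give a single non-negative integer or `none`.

Answer: 0

Derivation:
s_0={s}: (!q & (s U p))=True !q=True q=False (s U p)=True s=True p=False
s_1={p,s}: (!q & (s U p))=True !q=True q=False (s U p)=True s=True p=True
s_2={p,r}: (!q & (s U p))=True !q=True q=False (s U p)=True s=False p=True
s_3={}: (!q & (s U p))=False !q=True q=False (s U p)=False s=False p=False
s_4={q}: (!q & (s U p))=False !q=False q=True (s U p)=False s=False p=False
s_5={r,s}: (!q & (s U p))=False !q=True q=False (s U p)=False s=True p=False
s_6={s}: (!q & (s U p))=False !q=True q=False (s U p)=False s=True p=False
F((!q & (s U p))) holds; first witness at position 0.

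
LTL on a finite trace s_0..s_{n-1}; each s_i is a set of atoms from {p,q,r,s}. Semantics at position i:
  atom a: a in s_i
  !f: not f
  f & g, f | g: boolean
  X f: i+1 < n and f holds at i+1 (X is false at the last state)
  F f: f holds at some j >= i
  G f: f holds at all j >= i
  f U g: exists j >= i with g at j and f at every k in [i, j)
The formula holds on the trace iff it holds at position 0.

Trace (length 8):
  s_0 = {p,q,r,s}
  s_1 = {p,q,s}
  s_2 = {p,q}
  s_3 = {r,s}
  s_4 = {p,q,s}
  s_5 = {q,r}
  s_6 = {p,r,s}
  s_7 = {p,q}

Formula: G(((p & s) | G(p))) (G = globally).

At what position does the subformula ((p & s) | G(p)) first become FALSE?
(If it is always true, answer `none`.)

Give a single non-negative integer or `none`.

s_0={p,q,r,s}: ((p & s) | G(p))=True (p & s)=True p=True s=True G(p)=False
s_1={p,q,s}: ((p & s) | G(p))=True (p & s)=True p=True s=True G(p)=False
s_2={p,q}: ((p & s) | G(p))=False (p & s)=False p=True s=False G(p)=False
s_3={r,s}: ((p & s) | G(p))=False (p & s)=False p=False s=True G(p)=False
s_4={p,q,s}: ((p & s) | G(p))=True (p & s)=True p=True s=True G(p)=False
s_5={q,r}: ((p & s) | G(p))=False (p & s)=False p=False s=False G(p)=False
s_6={p,r,s}: ((p & s) | G(p))=True (p & s)=True p=True s=True G(p)=True
s_7={p,q}: ((p & s) | G(p))=True (p & s)=False p=True s=False G(p)=True
G(((p & s) | G(p))) holds globally = False
First violation at position 2.

Answer: 2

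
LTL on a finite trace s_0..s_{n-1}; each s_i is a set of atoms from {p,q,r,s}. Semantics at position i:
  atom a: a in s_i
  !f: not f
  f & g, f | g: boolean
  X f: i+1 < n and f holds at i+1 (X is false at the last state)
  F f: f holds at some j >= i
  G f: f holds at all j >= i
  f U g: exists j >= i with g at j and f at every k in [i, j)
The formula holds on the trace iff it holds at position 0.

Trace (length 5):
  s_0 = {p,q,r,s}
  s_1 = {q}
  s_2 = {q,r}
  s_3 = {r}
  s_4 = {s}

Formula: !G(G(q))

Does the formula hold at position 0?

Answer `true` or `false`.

s_0={p,q,r,s}: !G(G(q))=True G(G(q))=False G(q)=False q=True
s_1={q}: !G(G(q))=True G(G(q))=False G(q)=False q=True
s_2={q,r}: !G(G(q))=True G(G(q))=False G(q)=False q=True
s_3={r}: !G(G(q))=True G(G(q))=False G(q)=False q=False
s_4={s}: !G(G(q))=True G(G(q))=False G(q)=False q=False

Answer: true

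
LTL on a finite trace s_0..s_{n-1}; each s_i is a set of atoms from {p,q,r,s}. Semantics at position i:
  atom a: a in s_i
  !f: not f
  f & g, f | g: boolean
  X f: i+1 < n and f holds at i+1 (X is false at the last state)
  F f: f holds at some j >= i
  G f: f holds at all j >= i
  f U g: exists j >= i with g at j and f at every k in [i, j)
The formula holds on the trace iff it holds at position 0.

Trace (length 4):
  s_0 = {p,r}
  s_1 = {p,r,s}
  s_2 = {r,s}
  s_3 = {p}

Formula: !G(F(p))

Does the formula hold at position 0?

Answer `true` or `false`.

s_0={p,r}: !G(F(p))=False G(F(p))=True F(p)=True p=True
s_1={p,r,s}: !G(F(p))=False G(F(p))=True F(p)=True p=True
s_2={r,s}: !G(F(p))=False G(F(p))=True F(p)=True p=False
s_3={p}: !G(F(p))=False G(F(p))=True F(p)=True p=True

Answer: false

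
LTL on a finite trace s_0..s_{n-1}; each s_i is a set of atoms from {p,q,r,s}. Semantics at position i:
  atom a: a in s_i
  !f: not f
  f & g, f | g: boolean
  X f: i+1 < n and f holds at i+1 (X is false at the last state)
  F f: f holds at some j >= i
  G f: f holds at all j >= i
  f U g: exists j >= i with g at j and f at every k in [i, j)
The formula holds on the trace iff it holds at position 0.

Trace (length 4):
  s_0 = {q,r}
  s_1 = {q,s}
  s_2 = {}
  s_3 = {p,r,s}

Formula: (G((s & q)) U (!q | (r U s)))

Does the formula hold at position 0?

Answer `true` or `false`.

s_0={q,r}: (G((s & q)) U (!q | (r U s)))=True G((s & q))=False (s & q)=False s=False q=True (!q | (r U s))=True !q=False (r U s)=True r=True
s_1={q,s}: (G((s & q)) U (!q | (r U s)))=True G((s & q))=False (s & q)=True s=True q=True (!q | (r U s))=True !q=False (r U s)=True r=False
s_2={}: (G((s & q)) U (!q | (r U s)))=True G((s & q))=False (s & q)=False s=False q=False (!q | (r U s))=True !q=True (r U s)=False r=False
s_3={p,r,s}: (G((s & q)) U (!q | (r U s)))=True G((s & q))=False (s & q)=False s=True q=False (!q | (r U s))=True !q=True (r U s)=True r=True

Answer: true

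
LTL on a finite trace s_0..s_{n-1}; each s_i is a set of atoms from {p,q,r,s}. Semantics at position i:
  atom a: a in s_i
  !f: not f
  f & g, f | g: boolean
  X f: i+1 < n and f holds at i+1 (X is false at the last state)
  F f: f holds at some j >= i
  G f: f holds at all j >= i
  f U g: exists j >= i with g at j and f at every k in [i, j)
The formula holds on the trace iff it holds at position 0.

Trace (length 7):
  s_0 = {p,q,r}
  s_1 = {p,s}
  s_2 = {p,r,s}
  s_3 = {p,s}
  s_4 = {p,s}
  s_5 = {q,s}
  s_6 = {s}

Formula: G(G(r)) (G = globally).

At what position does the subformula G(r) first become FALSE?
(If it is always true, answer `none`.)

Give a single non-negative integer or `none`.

s_0={p,q,r}: G(r)=False r=True
s_1={p,s}: G(r)=False r=False
s_2={p,r,s}: G(r)=False r=True
s_3={p,s}: G(r)=False r=False
s_4={p,s}: G(r)=False r=False
s_5={q,s}: G(r)=False r=False
s_6={s}: G(r)=False r=False
G(G(r)) holds globally = False
First violation at position 0.

Answer: 0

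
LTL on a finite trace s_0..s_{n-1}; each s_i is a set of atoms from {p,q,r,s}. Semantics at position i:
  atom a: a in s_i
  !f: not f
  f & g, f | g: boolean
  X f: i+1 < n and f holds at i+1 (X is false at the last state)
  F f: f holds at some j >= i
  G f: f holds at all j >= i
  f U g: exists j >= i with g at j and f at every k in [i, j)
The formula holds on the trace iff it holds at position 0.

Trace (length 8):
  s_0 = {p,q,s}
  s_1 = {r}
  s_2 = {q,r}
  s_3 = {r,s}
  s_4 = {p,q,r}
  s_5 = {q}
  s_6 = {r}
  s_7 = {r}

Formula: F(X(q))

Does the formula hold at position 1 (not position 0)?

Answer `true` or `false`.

Answer: true

Derivation:
s_0={p,q,s}: F(X(q))=True X(q)=False q=True
s_1={r}: F(X(q))=True X(q)=True q=False
s_2={q,r}: F(X(q))=True X(q)=False q=True
s_3={r,s}: F(X(q))=True X(q)=True q=False
s_4={p,q,r}: F(X(q))=True X(q)=True q=True
s_5={q}: F(X(q))=False X(q)=False q=True
s_6={r}: F(X(q))=False X(q)=False q=False
s_7={r}: F(X(q))=False X(q)=False q=False
Evaluating at position 1: result = True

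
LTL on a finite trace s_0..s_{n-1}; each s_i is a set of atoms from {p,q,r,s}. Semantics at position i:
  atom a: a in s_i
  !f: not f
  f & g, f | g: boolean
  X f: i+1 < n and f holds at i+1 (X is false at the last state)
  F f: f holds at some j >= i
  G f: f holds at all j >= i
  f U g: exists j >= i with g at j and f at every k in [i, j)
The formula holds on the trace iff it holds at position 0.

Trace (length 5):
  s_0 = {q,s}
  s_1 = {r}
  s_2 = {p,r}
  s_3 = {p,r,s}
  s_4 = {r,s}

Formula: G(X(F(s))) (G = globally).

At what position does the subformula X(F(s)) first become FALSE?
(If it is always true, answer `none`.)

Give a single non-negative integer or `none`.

Answer: 4

Derivation:
s_0={q,s}: X(F(s))=True F(s)=True s=True
s_1={r}: X(F(s))=True F(s)=True s=False
s_2={p,r}: X(F(s))=True F(s)=True s=False
s_3={p,r,s}: X(F(s))=True F(s)=True s=True
s_4={r,s}: X(F(s))=False F(s)=True s=True
G(X(F(s))) holds globally = False
First violation at position 4.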